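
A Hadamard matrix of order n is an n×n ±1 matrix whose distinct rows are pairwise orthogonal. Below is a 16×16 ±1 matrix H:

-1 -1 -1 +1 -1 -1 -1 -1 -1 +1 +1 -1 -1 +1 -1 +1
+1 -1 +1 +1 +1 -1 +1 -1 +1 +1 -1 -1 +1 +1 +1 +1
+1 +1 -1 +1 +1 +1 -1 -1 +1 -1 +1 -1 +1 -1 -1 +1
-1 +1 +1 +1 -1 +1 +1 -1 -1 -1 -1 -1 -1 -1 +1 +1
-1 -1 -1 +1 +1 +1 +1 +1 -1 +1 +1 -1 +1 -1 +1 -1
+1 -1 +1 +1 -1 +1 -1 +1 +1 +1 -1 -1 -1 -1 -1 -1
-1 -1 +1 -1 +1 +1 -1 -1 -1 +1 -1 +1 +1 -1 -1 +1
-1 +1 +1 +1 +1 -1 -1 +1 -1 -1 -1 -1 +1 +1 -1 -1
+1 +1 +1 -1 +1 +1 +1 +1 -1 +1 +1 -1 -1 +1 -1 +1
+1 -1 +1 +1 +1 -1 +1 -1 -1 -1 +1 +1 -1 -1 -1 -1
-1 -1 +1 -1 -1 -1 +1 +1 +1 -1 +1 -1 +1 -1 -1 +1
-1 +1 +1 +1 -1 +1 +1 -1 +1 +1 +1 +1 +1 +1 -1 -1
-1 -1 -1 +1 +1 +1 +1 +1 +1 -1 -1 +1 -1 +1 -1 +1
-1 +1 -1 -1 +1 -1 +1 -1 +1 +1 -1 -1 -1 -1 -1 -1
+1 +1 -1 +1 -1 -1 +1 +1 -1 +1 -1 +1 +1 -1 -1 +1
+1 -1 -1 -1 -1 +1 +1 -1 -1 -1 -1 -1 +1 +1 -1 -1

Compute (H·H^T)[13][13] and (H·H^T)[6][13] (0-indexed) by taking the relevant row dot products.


Row 6 of H: [-1, -1, 1, -1, 1, 1, -1, -1, -1, 1, -1, 1, 1, -1, -1, 1].
Row 13 of H: [-1, 1, -1, -1, 1, -1, 1, -1, 1, 1, -1, -1, -1, -1, -1, -1].
(H·H^T)[13][13] = Σ_j H[13][j]·H[13][j] = (-1)² + (1)² + (-1)² + (-1)² + (1)² + (-1)² + (1)² + (-1)² + (1)² + (1)² + (-1)² + (-1)² + (-1)² + (-1)² + (-1)² + (-1)² = 1 + 1 + 1 + 1 + 1 + 1 + 1 + 1 + 1 + 1 + 1 + 1 + 1 + 1 + 1 + 1 = 16.
(H·H^T)[6][13] = Σ_j H[6][j]·H[13][j] = (-1)·(-1) + (-1)·(1) + (1)·(-1) + (-1)·(-1) + (1)·(1) + (1)·(-1) + (-1)·(1) + (-1)·(-1) + (-1)·(1) + (1)·(1) + (-1)·(-1) + (1)·(-1) + (1)·(-1) + (-1)·(-1) + (-1)·(-1) + (1)·(-1) = 1 + -1 + -1 + 1 + 1 + -1 + -1 + 1 + -1 + 1 + 1 + -1 + -1 + 1 + 1 + -1 = 0.
So rows 6 and 13 are orthogonal; the diagonal entry equals n = 16.

(13,13) entry = 16; (6,13) entry = 0.


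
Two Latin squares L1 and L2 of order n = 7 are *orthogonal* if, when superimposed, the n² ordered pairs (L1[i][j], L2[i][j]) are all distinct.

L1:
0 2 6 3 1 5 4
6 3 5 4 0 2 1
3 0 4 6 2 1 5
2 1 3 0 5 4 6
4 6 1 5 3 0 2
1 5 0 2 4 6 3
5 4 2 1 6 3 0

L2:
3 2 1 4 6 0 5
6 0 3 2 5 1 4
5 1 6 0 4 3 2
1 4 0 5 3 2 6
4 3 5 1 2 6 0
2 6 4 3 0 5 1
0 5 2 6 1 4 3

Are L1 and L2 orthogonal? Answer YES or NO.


Form the n² = 49 superimposed pairs (L1[i][j], L2[i][j]), row by row (rows and columns indexed from 0):
row 0: (0,3) (2,2) (6,1) (3,4) (1,6) (5,0) (4,5)
row 1: (6,6) (3,0) (5,3) (4,2) (0,5) (2,1) (1,4)
row 2: (3,5) (0,1) (4,6) (6,0) (2,4) (1,3) (5,2)
row 3: (2,1) (1,4) (3,0) (0,5) (5,3) (4,2) (6,6)
row 4: (4,4) (6,3) (1,5) (5,1) (3,2) (0,6) (2,0)
row 5: (1,2) (5,6) (0,4) (2,3) (4,0) (6,5) (3,1)
row 6: (5,0) (4,5) (2,2) (1,6) (6,1) (3,4) (0,3)
Orthogonality requires all 49 pairs distinct.
But the pair (2,1) repeats: cell (1,5) has L1 = 2, L2 = 1, and cell (3,0) has L1 = 2, L2 = 1.
A repeated pair means some other pair never occurs (only 35 distinct pairs out of 49), so the squares are not orthogonal.
Conclusion: NO.

NO


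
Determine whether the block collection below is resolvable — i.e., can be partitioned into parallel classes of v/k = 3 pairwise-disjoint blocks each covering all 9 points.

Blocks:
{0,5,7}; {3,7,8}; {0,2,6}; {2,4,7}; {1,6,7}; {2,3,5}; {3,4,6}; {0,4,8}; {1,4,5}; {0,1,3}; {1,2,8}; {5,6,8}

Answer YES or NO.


v = 9, block size k = 3, number of blocks = 12.
For resolvability, blocks must partition into parallel classes of size v/k = 3.
Total blocks must therefore be a multiple of 3: 12 = 3·4 + 0 ⇒ divisible ✓.
Greedy packing gives 4 candidate class(es). Each should be a full parallel class (size 3, covers all 9 points).
  Class 1 (3 blocks): {0,5,7}; {3,4,6}; {1,2,8}. Points covered: [0, 1, 2, 3, 4, 5, 6, 7, 8].
  Class 2 (3 blocks): {3,7,8}; {0,2,6}; {1,4,5}. Points covered: [0, 1, 2, 3, 4, 5, 6, 7, 8].
  Class 3 (3 blocks): {2,4,7}; {0,1,3}; {5,6,8}. Points covered: [0, 1, 2, 3, 4, 5, 6, 7, 8].
  Class 4 (3 blocks): {1,6,7}; {2,3,5}; {0,4,8}. Points covered: [0, 1, 2, 3, 4, 5, 6, 7, 8].
All classes full (size 3)? YES. All classes cover every point? YES.
Resolvable? YES.

YES


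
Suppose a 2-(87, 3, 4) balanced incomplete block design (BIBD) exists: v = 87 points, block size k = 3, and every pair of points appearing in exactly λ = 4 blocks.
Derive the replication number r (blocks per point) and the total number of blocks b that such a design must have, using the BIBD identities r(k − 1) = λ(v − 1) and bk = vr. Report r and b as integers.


Any 2-(v, k, λ) BIBD satisfies two necessary conditions:
  (i)  Each point sits in r blocks, and counting incidences through any fixed point gives r(k − 1) = λ(v − 1), so r = λ(v − 1)/(k − 1).
  (ii) Total incidences bk = vr, so b = vr/k.
Step 1: r = λ(v − 1)/(k − 1) = 4·(87 − 1)/(3 − 1) = 4·86/2 = 344/2 = 172.
Step 2: b = vr/k = 87·172/3 = 14964/3 = 4988.
Check integrality: r = 172 ∈ Z ✓, b = 4988 ∈ Z ✓.
(These identities are necessary conditions: they determine r and b for any design with these parameters, but do not by themselves prove that one exists.)

r = 172, b = 4988.


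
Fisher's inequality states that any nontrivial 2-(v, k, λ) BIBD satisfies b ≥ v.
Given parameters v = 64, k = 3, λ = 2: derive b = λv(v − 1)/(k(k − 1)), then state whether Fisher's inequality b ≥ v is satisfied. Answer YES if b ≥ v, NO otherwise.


b = λv(v − 1)/(k(k − 1)) = 2·64·63/(3·2) = 8064/6 = 1344.
Compare with v = 64: b ≥ v, so Fisher's inequality holds.

YES


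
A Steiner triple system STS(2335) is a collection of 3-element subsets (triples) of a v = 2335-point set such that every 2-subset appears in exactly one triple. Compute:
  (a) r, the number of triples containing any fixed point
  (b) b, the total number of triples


An STS(v) is a 2-(v, 3, 1) BIBD: block size k = 3, λ = 1.
Replication: r(k − 1) = λ(v − 1) ⇒ r·2 = 2335 − 1 = 2334 ⇒ r = 1167.
Block count: bk = vr ⇒ b·3 = 2335·1167 = 2724945 ⇒ b = 908315.
(Check via b = v(v − 1)/6 = 2335·2334/6 = 5449890/6 = 908315.)

r = 1167, b = 908315.


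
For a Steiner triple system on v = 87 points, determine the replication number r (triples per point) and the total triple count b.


An STS(v) is a 2-(v, 3, 1) BIBD: block size k = 3, λ = 1.
Replication: r(k − 1) = λ(v − 1) ⇒ r·2 = 87 − 1 = 86 ⇒ r = 43.
Block count: bk = vr ⇒ b·3 = 87·43 = 3741 ⇒ b = 1247.

r = 43, b = 1247.


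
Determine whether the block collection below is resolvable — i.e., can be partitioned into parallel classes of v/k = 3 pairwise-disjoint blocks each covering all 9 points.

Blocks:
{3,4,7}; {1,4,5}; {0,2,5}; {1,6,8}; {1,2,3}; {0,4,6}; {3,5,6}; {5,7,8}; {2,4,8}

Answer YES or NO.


v = 9, block size k = 3, number of blocks = 9.
For resolvability, blocks must partition into parallel classes of size v/k = 3.
Total blocks must therefore be a multiple of 3: 9 = 3·3 + 0 ⇒ divisible ✓.
Consider block {1,4,5}. It intersects every other block in the collection, so no parallel class of size 3 can contain it.
Since every block must belong to some parallel class in a resolution, the collection cannot be partitioned into parallel classes.
Resolvable? NO.

NO


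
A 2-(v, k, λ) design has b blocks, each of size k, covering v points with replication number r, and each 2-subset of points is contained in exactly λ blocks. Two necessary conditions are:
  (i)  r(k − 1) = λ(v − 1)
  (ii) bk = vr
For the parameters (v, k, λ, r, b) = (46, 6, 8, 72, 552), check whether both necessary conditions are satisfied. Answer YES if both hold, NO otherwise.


Condition (i): r(k − 1) = 72·5 = 360; λ(v − 1) = 8·45 = 360. Match? YES.
Condition (ii): bk = 552·6 = 3312; vr = 46·72 = 3312. Match? YES.
Both conditions hold? YES.

YES


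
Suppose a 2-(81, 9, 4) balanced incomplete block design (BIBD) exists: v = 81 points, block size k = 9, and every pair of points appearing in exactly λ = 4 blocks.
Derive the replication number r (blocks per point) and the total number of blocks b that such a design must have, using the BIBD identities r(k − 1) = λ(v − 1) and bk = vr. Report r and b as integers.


Any 2-(v, k, λ) BIBD satisfies two necessary conditions:
  (i)  Each point sits in r blocks, and counting incidences through any fixed point gives r(k − 1) = λ(v − 1), so r = λ(v − 1)/(k − 1).
  (ii) Total incidences bk = vr, so b = vr/k.
Step 1: r = λ(v − 1)/(k − 1) = 4·(81 − 1)/(9 − 1) = 4·80/8 = 320/8 = 40.
Step 2: b = vr/k = 81·40/9 = 3240/9 = 360.
Check integrality: r = 40 ∈ Z ✓, b = 360 ∈ Z ✓.
(These identities are necessary conditions: they determine r and b for any design with these parameters, but do not by themselves prove that one exists.)

r = 40, b = 360.


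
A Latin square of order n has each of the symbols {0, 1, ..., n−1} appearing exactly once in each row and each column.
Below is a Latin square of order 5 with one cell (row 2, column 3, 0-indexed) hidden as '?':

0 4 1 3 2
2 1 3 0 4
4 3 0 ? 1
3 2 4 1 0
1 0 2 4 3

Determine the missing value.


Row 2 contains symbols [0, 1, 3, 4] — missing [2].
Column 3 contains symbols [0, 1, 3, 4] — missing [2].
The missing symbol must appear in both missing sets; intersection = [2].
Therefore the hidden value is 2.

Missing value = 2.


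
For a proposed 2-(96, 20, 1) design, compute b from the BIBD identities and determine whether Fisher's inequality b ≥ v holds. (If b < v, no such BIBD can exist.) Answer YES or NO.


b = λv(v − 1)/(k(k − 1)) = 1·96·95/(20·19) = 9120/380 = 24.
Compare with v = 96: b < v, so Fisher's inequality fails.

NO


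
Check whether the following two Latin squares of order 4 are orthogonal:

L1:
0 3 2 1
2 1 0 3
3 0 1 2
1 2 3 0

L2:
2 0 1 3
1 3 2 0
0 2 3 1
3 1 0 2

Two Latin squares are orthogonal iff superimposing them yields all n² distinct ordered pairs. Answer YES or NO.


Form the n² = 16 superimposed pairs (L1[i][j], L2[i][j]), row by row (rows and columns indexed from 0):
row 0: (0,2) (3,0) (2,1) (1,3)
row 1: (2,1) (1,3) (0,2) (3,0)
row 2: (3,0) (0,2) (1,3) (2,1)
row 3: (1,3) (2,1) (3,0) (0,2)
Orthogonality requires all 16 pairs distinct.
But the pair (2,1) repeats: cell (0,2) has L1 = 2, L2 = 1, and cell (1,0) has L1 = 2, L2 = 1.
A repeated pair means some other pair never occurs (only 4 distinct pairs out of 16), so the squares are not orthogonal.
Conclusion: NO.

NO


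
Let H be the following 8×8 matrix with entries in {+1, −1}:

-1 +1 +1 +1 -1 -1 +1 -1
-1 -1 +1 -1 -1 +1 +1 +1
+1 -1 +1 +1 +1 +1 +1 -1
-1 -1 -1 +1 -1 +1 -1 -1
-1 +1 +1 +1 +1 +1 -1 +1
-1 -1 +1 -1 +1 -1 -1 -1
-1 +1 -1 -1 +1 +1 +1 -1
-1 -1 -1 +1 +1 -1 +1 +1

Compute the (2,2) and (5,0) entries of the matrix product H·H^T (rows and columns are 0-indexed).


Row 0 of H: [-1, 1, 1, 1, -1, -1, 1, -1].
Row 2 of H: [1, -1, 1, 1, 1, 1, 1, -1].
Row 5 of H: [-1, -1, 1, -1, 1, -1, -1, -1].
(H·H^T)[2][2] = Σ_j H[2][j]·H[2][j] = (1)² + (-1)² + (1)² + (1)² + (1)² + (1)² + (1)² + (-1)² = 1 + 1 + 1 + 1 + 1 + 1 + 1 + 1 = 8.
(H·H^T)[5][0] = Σ_j H[5][j]·H[0][j] = (-1)·(-1) + (-1)·(1) + (1)·(1) + (-1)·(1) + (1)·(-1) + (-1)·(-1) + (-1)·(1) + (-1)·(-1) = 1 + -1 + 1 + -1 + -1 + 1 + -1 + 1 = 0.
So rows 5 and 0 are orthogonal; the diagonal entry equals n = 8.

(2,2) entry = 8; (5,0) entry = 0.


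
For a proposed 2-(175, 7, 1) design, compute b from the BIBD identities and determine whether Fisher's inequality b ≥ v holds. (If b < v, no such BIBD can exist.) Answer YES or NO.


b = λv(v − 1)/(k(k − 1)) = 1·175·174/(7·6) = 30450/42 = 725.
Compare with v = 175: b ≥ v, so Fisher's inequality holds.

YES


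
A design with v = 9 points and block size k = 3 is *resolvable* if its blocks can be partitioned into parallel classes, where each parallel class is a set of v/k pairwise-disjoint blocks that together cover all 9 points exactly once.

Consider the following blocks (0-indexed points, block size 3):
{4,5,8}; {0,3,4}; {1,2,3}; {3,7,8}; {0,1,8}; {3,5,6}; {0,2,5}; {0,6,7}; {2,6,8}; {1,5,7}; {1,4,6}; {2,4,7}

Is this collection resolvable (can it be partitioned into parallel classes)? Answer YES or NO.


v = 9, block size k = 3, number of blocks = 12.
For resolvability, blocks must partition into parallel classes of size v/k = 3.
Total blocks must therefore be a multiple of 3: 12 = 3·4 + 0 ⇒ divisible ✓.
Greedy packing gives 4 candidate class(es). Each should be a full parallel class (size 3, covers all 9 points).
  Class 1 (3 blocks): {4,5,8}; {1,2,3}; {0,6,7}. Points covered: [0, 1, 2, 3, 4, 5, 6, 7, 8].
  Class 2 (3 blocks): {0,3,4}; {2,6,8}; {1,5,7}. Points covered: [0, 1, 2, 3, 4, 5, 6, 7, 8].
  Class 3 (3 blocks): {3,7,8}; {0,2,5}; {1,4,6}. Points covered: [0, 1, 2, 3, 4, 5, 6, 7, 8].
  Class 4 (3 blocks): {0,1,8}; {3,5,6}; {2,4,7}. Points covered: [0, 1, 2, 3, 4, 5, 6, 7, 8].
All classes full (size 3)? YES. All classes cover every point? YES.
Resolvable? YES.

YES


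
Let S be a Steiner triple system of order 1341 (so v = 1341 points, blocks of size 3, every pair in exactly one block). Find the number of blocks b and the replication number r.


An STS(v) is a 2-(v, 3, 1) BIBD: block size k = 3, λ = 1.
Replication: r(k − 1) = λ(v − 1) ⇒ r·2 = 1341 − 1 = 1340 ⇒ r = 670.
Block count: bk = vr ⇒ b·3 = 1341·670 = 898470 ⇒ b = 299490.
(Check via b = v(v − 1)/6 = 1341·1340/6 = 1796940/6 = 299490.)

r = 670, b = 299490.


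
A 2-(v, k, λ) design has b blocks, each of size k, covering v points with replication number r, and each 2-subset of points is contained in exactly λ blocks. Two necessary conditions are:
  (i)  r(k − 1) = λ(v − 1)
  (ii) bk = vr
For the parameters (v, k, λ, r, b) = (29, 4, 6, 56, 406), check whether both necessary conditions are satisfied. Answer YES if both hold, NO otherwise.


Condition (i): r(k − 1) = 56·3 = 168; λ(v − 1) = 6·28 = 168. Match? YES.
Condition (ii): bk = 406·4 = 1624; vr = 29·56 = 1624. Match? YES.
Both conditions hold? YES.

YES


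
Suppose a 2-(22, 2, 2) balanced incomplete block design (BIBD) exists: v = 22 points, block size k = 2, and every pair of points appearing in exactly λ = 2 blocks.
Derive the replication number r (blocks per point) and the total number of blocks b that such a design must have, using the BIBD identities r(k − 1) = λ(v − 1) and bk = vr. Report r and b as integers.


Any 2-(v, k, λ) BIBD satisfies two necessary conditions:
  (i)  Each point sits in r blocks, and counting incidences through any fixed point gives r(k − 1) = λ(v − 1), so r = λ(v − 1)/(k − 1).
  (ii) Total incidences bk = vr, so b = vr/k.
Step 1: r = λ(v − 1)/(k − 1) = 2·(22 − 1)/(2 − 1) = 2·21/1 = 42/1 = 42.
Step 2: b = vr/k = 22·42/2 = 924/2 = 462.
Check integrality: r = 42 ∈ Z ✓, b = 462 ∈ Z ✓.
(These identities are necessary conditions: they determine r and b for any design with these parameters, but do not by themselves prove that one exists.)

r = 42, b = 462.


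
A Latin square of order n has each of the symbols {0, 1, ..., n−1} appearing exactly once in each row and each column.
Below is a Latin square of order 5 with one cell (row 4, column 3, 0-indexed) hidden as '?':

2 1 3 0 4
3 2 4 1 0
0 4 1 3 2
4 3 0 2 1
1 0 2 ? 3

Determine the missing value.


Row 4 contains symbols [0, 1, 2, 3] — missing [4].
Column 3 contains symbols [0, 1, 2, 3] — missing [4].
The missing symbol must appear in both missing sets; intersection = [4].
Therefore the hidden value is 4.

Missing value = 4.


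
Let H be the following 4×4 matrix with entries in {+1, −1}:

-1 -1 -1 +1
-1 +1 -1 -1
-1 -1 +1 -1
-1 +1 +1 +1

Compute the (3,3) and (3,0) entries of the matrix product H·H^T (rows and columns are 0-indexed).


Row 0 of H: [-1, -1, -1, 1].
Row 3 of H: [-1, 1, 1, 1].
(H·H^T)[3][3] = Σ_j H[3][j]·H[3][j] = (-1)² + (1)² + (1)² + (1)² = 1 + 1 + 1 + 1 = 4.
(H·H^T)[3][0] = Σ_j H[3][j]·H[0][j] = (-1)·(-1) + (1)·(-1) + (1)·(-1) + (1)·(1) = 1 + -1 + -1 + 1 = 0.
So rows 3 and 0 are orthogonal; the diagonal entry equals n = 4.

(3,3) entry = 4; (3,0) entry = 0.


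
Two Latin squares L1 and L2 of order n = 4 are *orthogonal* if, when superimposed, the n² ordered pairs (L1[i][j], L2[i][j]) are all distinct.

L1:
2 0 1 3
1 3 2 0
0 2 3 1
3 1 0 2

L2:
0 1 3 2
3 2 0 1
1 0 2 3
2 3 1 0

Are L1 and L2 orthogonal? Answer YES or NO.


Form the n² = 16 superimposed pairs (L1[i][j], L2[i][j]), row by row (rows and columns indexed from 0):
row 0: (2,0) (0,1) (1,3) (3,2)
row 1: (1,3) (3,2) (2,0) (0,1)
row 2: (0,1) (2,0) (3,2) (1,3)
row 3: (3,2) (1,3) (0,1) (2,0)
Orthogonality requires all 16 pairs distinct.
But the pair (1,3) repeats: cell (0,2) has L1 = 1, L2 = 3, and cell (1,0) has L1 = 1, L2 = 3.
A repeated pair means some other pair never occurs (only 4 distinct pairs out of 16), so the squares are not orthogonal.
Conclusion: NO.

NO


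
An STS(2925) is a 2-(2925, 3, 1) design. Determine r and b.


An STS(v) is a 2-(v, 3, 1) BIBD: block size k = 3, λ = 1.
Replication: r(k − 1) = λ(v − 1) ⇒ r·2 = 2925 − 1 = 2924 ⇒ r = 1462.
Block count: bk = vr ⇒ b·3 = 2925·1462 = 4276350 ⇒ b = 1425450.

r = 1462, b = 1425450.


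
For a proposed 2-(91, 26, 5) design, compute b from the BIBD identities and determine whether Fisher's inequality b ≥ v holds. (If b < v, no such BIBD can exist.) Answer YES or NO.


b = λv(v − 1)/(k(k − 1)) = 5·91·90/(26·25) = 40950/650 = 63.
Compare with v = 91: b < v, so Fisher's inequality fails.

NO


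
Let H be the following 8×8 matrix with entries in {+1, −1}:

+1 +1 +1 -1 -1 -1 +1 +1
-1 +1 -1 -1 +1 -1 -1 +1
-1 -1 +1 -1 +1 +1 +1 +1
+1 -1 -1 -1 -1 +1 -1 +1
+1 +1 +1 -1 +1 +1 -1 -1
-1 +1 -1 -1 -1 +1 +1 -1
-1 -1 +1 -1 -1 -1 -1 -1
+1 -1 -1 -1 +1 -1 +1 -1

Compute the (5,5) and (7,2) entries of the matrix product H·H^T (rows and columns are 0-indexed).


Row 2 of H: [-1, -1, 1, -1, 1, 1, 1, 1].
Row 5 of H: [-1, 1, -1, -1, -1, 1, 1, -1].
Row 7 of H: [1, -1, -1, -1, 1, -1, 1, -1].
(H·H^T)[5][5] = Σ_j H[5][j]·H[5][j] = (-1)² + (1)² + (-1)² + (-1)² + (-1)² + (1)² + (1)² + (-1)² = 1 + 1 + 1 + 1 + 1 + 1 + 1 + 1 = 8.
(H·H^T)[7][2] = Σ_j H[7][j]·H[2][j] = (1)·(-1) + (-1)·(-1) + (-1)·(1) + (-1)·(-1) + (1)·(1) + (-1)·(1) + (1)·(1) + (-1)·(1) = -1 + 1 + -1 + 1 + 1 + -1 + 1 + -1 = 0.
So rows 7 and 2 are orthogonal; the diagonal entry equals n = 8.

(5,5) entry = 8; (7,2) entry = 0.


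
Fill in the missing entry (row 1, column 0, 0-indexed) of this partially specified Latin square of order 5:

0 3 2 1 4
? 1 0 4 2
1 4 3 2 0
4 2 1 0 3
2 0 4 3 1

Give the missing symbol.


Row 1 contains symbols [0, 1, 2, 4] — missing [3].
Column 0 contains symbols [0, 1, 2, 4] — missing [3].
The missing symbol must appear in both missing sets; intersection = [3].
Therefore the hidden value is 3.

Missing value = 3.


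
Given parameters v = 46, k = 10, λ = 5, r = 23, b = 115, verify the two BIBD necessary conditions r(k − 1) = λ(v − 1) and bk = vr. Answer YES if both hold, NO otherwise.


Condition (i): r(k − 1) = 23·9 = 207; λ(v − 1) = 5·45 = 225. Match? NO.
Condition (ii): bk = 115·10 = 1150; vr = 46·23 = 1058. Match? NO.
Both conditions hold? NO.

NO


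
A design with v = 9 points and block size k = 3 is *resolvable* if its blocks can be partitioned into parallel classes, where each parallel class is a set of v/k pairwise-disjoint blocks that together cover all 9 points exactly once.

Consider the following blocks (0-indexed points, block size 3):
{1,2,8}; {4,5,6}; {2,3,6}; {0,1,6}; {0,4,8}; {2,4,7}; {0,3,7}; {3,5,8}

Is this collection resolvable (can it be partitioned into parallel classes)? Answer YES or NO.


v = 9, block size k = 3, number of blocks = 8.
For resolvability, blocks must partition into parallel classes of size v/k = 3.
Total blocks must therefore be a multiple of 3: 8 = 3·2 + 2 ⇒ not divisible ✗.
Resolvable? NO.

NO


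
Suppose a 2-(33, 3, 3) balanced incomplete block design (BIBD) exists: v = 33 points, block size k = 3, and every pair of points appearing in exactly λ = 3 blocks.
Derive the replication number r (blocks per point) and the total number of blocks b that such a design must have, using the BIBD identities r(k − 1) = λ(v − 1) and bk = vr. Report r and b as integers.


Any 2-(v, k, λ) BIBD satisfies two necessary conditions:
  (i)  Each point sits in r blocks, and counting incidences through any fixed point gives r(k − 1) = λ(v − 1), so r = λ(v − 1)/(k − 1).
  (ii) Total incidences bk = vr, so b = vr/k.
Step 1: r = λ(v − 1)/(k − 1) = 3·(33 − 1)/(3 − 1) = 3·32/2 = 96/2 = 48.
Step 2: b = vr/k = 33·48/3 = 1584/3 = 528.
Check integrality: r = 48 ∈ Z ✓, b = 528 ∈ Z ✓.
(These identities are necessary conditions: they determine r and b for any design with these parameters, but do not by themselves prove that one exists.)

r = 48, b = 528.


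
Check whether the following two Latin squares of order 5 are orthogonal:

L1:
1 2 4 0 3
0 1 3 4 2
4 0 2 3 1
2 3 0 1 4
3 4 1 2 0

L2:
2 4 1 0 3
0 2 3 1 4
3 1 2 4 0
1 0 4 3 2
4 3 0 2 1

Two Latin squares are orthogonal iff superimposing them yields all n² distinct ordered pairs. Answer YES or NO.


Form the n² = 25 superimposed pairs (L1[i][j], L2[i][j]), row by row (rows and columns indexed from 0):
row 0: (1,2) (2,4) (4,1) (0,0) (3,3)
row 1: (0,0) (1,2) (3,3) (4,1) (2,4)
row 2: (4,3) (0,1) (2,2) (3,4) (1,0)
row 3: (2,1) (3,0) (0,4) (1,3) (4,2)
row 4: (3,4) (4,3) (1,0) (2,2) (0,1)
Orthogonality requires all 25 pairs distinct.
But the pair (0,0) repeats: cell (0,3) has L1 = 0, L2 = 0, and cell (1,0) has L1 = 0, L2 = 0.
A repeated pair means some other pair never occurs (only 15 distinct pairs out of 25), so the squares are not orthogonal.
Conclusion: NO.

NO


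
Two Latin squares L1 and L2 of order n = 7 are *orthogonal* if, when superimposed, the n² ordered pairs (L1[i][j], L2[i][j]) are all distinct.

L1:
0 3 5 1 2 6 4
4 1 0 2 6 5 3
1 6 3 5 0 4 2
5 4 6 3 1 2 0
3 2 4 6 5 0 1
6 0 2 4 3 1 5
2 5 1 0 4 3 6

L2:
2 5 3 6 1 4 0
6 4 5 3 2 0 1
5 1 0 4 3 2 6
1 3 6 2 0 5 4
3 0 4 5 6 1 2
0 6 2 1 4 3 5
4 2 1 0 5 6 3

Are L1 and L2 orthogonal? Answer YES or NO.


Form the n² = 49 superimposed pairs (L1[i][j], L2[i][j]), row by row (rows and columns indexed from 0):
row 0: (0,2) (3,5) (5,3) (1,6) (2,1) (6,4) (4,0)
row 1: (4,6) (1,4) (0,5) (2,3) (6,2) (5,0) (3,1)
row 2: (1,5) (6,1) (3,0) (5,4) (0,3) (4,2) (2,6)
row 3: (5,1) (4,3) (6,6) (3,2) (1,0) (2,5) (0,4)
row 4: (3,3) (2,0) (4,4) (6,5) (5,6) (0,1) (1,2)
row 5: (6,0) (0,6) (2,2) (4,1) (3,4) (1,3) (5,5)
row 6: (2,4) (5,2) (1,1) (0,0) (4,5) (3,6) (6,3)
Orthogonality requires all 49 pairs distinct.
Check by first coordinate: for each symbol s of L1, list the L2 entries in the n cells where L1 = s; they must all differ.
  L1 = 0: L2 entries (in reading order) 2, 5, 3, 4, 1, 6, 0 — all 7 distinct ✓
  L1 = 1: L2 entries (in reading order) 6, 4, 5, 0, 2, 3, 1 — all 7 distinct ✓
  L1 = 2: L2 entries (in reading order) 1, 3, 6, 5, 0, 2, 4 — all 7 distinct ✓
  L1 = 3: L2 entries (in reading order) 5, 1, 0, 2, 3, 4, 6 — all 7 distinct ✓
  L1 = 4: L2 entries (in reading order) 0, 6, 2, 3, 4, 1, 5 — all 7 distinct ✓
  L1 = 5: L2 entries (in reading order) 3, 0, 4, 1, 6, 5, 2 — all 7 distinct ✓
  L1 = 6: L2 entries (in reading order) 4, 2, 1, 6, 5, 0, 3 — all 7 distinct ✓
Every symbol of L1 meets every symbol of L2 exactly once, so all 49 pairs are distinct (49 of 49).
Conclusion: YES.

YES


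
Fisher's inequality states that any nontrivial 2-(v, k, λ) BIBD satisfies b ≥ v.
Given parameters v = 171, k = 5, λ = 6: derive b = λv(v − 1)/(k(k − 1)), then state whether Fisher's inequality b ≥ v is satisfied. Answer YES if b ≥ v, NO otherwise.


b = λv(v − 1)/(k(k − 1)) = 6·171·170/(5·4) = 174420/20 = 8721.
Compare with v = 171: b ≥ v, so Fisher's inequality holds.

YES


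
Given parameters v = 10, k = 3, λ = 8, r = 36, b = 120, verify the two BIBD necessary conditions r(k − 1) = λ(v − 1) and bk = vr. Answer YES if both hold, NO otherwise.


Condition (i): r(k − 1) = 36·2 = 72; λ(v − 1) = 8·9 = 72. Match? YES.
Condition (ii): bk = 120·3 = 360; vr = 10·36 = 360. Match? YES.
Both conditions hold? YES.

YES


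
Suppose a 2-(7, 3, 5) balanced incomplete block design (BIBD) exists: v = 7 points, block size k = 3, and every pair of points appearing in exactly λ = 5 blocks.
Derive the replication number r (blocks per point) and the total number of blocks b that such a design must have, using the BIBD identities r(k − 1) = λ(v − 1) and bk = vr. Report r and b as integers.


Any 2-(v, k, λ) BIBD satisfies two necessary conditions:
  (i)  Each point sits in r blocks, and counting incidences through any fixed point gives r(k − 1) = λ(v − 1), so r = λ(v − 1)/(k − 1).
  (ii) Total incidences bk = vr, so b = vr/k.
Step 1: r = λ(v − 1)/(k − 1) = 5·(7 − 1)/(3 − 1) = 5·6/2 = 30/2 = 15.
Step 2: b = vr/k = 7·15/3 = 105/3 = 35.
Check integrality: r = 15 ∈ Z ✓, b = 35 ∈ Z ✓.
(These identities are necessary conditions: they determine r and b for any design with these parameters, but do not by themselves prove that one exists.)

r = 15, b = 35.


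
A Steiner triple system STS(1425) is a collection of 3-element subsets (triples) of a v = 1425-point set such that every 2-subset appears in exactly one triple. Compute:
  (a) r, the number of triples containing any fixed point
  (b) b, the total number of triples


An STS(v) is a 2-(v, 3, 1) BIBD: block size k = 3, λ = 1.
Replication: r(k − 1) = λ(v − 1) ⇒ r·2 = 1425 − 1 = 1424 ⇒ r = 712.
Block count: b = v(v − 1)/6 = 1425·1424/6 = 2029200/6 = 338200.

r = 712, b = 338200.


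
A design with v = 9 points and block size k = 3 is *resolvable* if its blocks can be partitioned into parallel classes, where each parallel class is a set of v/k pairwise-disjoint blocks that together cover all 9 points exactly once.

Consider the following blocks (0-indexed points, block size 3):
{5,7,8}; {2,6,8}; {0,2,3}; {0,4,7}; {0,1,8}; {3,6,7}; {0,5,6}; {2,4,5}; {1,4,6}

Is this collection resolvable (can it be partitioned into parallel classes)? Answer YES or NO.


v = 9, block size k = 3, number of blocks = 9.
For resolvability, blocks must partition into parallel classes of size v/k = 3.
Total blocks must therefore be a multiple of 3: 9 = 3·3 + 0 ⇒ divisible ✓.
Consider block {2,6,8}. The only other block(s) in the collection disjoint from it are {0,4,7} — just 1 block(s). Any parallel class containing {2,6,8} would need 2 other blocks each disjoint from it, so no parallel class of size 3 can contain {2,6,8}.
Since every block must belong to some parallel class in a resolution, the collection cannot be partitioned into parallel classes.
Resolvable? NO.

NO


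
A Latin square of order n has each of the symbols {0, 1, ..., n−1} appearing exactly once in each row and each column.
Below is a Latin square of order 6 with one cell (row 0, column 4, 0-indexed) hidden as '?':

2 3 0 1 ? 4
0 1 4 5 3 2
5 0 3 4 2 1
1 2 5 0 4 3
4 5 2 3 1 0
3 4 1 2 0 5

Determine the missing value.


Row 0 contains symbols [0, 1, 2, 3, 4] — missing [5].
Column 4 contains symbols [0, 1, 2, 3, 4] — missing [5].
The missing symbol must appear in both missing sets; intersection = [5].
Therefore the hidden value is 5.

Missing value = 5.


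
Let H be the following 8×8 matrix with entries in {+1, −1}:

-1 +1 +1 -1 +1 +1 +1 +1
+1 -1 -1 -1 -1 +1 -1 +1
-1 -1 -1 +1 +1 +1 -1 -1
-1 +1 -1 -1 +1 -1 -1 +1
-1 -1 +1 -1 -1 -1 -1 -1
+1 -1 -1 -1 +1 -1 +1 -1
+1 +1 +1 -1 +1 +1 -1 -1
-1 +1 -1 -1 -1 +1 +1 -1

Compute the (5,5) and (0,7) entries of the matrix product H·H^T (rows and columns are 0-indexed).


Row 0 of H: [-1, 1, 1, -1, 1, 1, 1, 1].
Row 5 of H: [1, -1, -1, -1, 1, -1, 1, -1].
Row 7 of H: [-1, 1, -1, -1, -1, 1, 1, -1].
(H·H^T)[5][5] = Σ_j H[5][j]·H[5][j] = (1)² + (-1)² + (-1)² + (-1)² + (1)² + (-1)² + (1)² + (-1)² = 1 + 1 + 1 + 1 + 1 + 1 + 1 + 1 = 8.
(H·H^T)[0][7] = Σ_j H[0][j]·H[7][j] = (-1)·(-1) + (1)·(1) + (1)·(-1) + (-1)·(-1) + (1)·(-1) + (1)·(1) + (1)·(1) + (1)·(-1) = 1 + 1 + -1 + 1 + -1 + 1 + 1 + -1 = 2.
Rows 0 and 7 are not orthogonal (dot product = 2 ≠ 0), so H is not a Hadamard matrix.

(5,5) entry = 8; (0,7) entry = 2.


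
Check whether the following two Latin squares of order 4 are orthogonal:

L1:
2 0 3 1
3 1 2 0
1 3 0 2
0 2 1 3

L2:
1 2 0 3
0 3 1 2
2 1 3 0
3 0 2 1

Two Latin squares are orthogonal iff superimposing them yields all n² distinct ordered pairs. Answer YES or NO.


Form the n² = 16 superimposed pairs (L1[i][j], L2[i][j]), row by row (rows and columns indexed from 0):
row 0: (2,1) (0,2) (3,0) (1,3)
row 1: (3,0) (1,3) (2,1) (0,2)
row 2: (1,2) (3,1) (0,3) (2,0)
row 3: (0,3) (2,0) (1,2) (3,1)
Orthogonality requires all 16 pairs distinct.
But the pair (3,0) repeats: cell (0,2) has L1 = 3, L2 = 0, and cell (1,0) has L1 = 3, L2 = 0.
A repeated pair means some other pair never occurs (only 8 distinct pairs out of 16), so the squares are not orthogonal.
Conclusion: NO.

NO


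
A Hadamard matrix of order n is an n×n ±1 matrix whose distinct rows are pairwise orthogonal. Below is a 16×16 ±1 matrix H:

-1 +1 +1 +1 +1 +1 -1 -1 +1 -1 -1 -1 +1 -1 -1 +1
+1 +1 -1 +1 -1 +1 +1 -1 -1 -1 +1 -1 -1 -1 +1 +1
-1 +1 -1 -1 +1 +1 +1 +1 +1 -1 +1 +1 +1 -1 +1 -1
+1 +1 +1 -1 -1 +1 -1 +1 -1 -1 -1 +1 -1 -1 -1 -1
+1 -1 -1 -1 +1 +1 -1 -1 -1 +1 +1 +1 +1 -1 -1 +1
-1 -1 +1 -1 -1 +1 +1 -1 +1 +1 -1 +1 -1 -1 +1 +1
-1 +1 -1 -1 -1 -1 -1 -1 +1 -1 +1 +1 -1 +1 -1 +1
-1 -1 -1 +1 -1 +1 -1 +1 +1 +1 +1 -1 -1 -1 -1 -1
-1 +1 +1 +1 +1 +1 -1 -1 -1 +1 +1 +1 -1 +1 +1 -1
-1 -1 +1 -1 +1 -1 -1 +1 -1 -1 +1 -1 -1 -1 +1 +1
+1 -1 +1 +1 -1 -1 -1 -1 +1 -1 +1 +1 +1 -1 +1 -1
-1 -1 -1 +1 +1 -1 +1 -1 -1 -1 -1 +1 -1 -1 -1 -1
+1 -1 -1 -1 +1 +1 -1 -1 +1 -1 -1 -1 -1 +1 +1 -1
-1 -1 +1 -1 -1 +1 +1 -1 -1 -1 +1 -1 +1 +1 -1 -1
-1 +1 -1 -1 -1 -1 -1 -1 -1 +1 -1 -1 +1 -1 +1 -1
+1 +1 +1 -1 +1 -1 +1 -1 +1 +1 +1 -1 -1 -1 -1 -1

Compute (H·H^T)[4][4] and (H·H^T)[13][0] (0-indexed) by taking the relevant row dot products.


Row 0 of H: [-1, 1, 1, 1, 1, 1, -1, -1, 1, -1, -1, -1, 1, -1, -1, 1].
Row 4 of H: [1, -1, -1, -1, 1, 1, -1, -1, -1, 1, 1, 1, 1, -1, -1, 1].
Row 13 of H: [-1, -1, 1, -1, -1, 1, 1, -1, -1, -1, 1, -1, 1, 1, -1, -1].
(H·H^T)[4][4] = Σ_j H[4][j]·H[4][j] = (1)² + (-1)² + (-1)² + (-1)² + (1)² + (1)² + (-1)² + (-1)² + (-1)² + (1)² + (1)² + (1)² + (1)² + (-1)² + (-1)² + (1)² = 1 + 1 + 1 + 1 + 1 + 1 + 1 + 1 + 1 + 1 + 1 + 1 + 1 + 1 + 1 + 1 = 16.
(H·H^T)[13][0] = Σ_j H[13][j]·H[0][j] = (-1)·(-1) + (-1)·(1) + (1)·(1) + (-1)·(1) + (-1)·(1) + (1)·(1) + (1)·(-1) + (-1)·(-1) + (-1)·(1) + (-1)·(-1) + (1)·(-1) + (-1)·(-1) + (1)·(1) + (1)·(-1) + (-1)·(-1) + (-1)·(1) = 1 + -1 + 1 + -1 + -1 + 1 + -1 + 1 + -1 + 1 + -1 + 1 + 1 + -1 + 1 + -1 = 0.
So rows 13 and 0 are orthogonal; the diagonal entry equals n = 16.

(4,4) entry = 16; (13,0) entry = 0.


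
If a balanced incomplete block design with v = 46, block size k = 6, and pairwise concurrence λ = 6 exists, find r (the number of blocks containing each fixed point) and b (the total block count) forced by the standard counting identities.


Any 2-(v, k, λ) BIBD satisfies two necessary conditions:
  (i)  Each point sits in r blocks, and counting incidences through any fixed point gives r(k − 1) = λ(v − 1), so r = λ(v − 1)/(k − 1).
  (ii) Total incidences bk = vr, so b = vr/k.
Step 1: r = λ(v − 1)/(k − 1) = 6·(46 − 1)/(6 − 1) = 6·45/5 = 270/5 = 54.
Step 2: b = vr/k = 46·54/6 = 2484/6 = 414.
Check integrality: r = 54 ∈ Z ✓, b = 414 ∈ Z ✓.
(These identities are necessary conditions: they determine r and b for any design with these parameters, but do not by themselves prove that one exists.)

r = 54, b = 414.


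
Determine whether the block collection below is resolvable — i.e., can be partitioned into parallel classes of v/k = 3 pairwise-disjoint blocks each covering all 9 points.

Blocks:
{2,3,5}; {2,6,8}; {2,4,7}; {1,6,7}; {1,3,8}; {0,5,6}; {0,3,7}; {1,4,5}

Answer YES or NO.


v = 9, block size k = 3, number of blocks = 8.
For resolvability, blocks must partition into parallel classes of size v/k = 3.
Total blocks must therefore be a multiple of 3: 8 = 3·2 + 2 ⇒ not divisible ✗.
Resolvable? NO.

NO


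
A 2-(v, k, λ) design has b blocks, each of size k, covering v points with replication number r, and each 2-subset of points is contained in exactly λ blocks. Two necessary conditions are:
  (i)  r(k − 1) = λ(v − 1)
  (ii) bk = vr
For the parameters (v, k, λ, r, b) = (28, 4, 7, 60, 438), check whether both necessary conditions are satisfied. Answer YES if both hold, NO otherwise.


Condition (i): r(k − 1) = 60·3 = 180; λ(v − 1) = 7·27 = 189. Match? NO.
Condition (ii): bk = 438·4 = 1752; vr = 28·60 = 1680. Match? NO.
Both conditions hold? NO.

NO


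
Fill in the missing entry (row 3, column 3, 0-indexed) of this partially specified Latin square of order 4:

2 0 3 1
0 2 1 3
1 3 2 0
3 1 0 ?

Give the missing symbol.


Row 3 contains symbols [0, 1, 3] — missing [2].
Column 3 contains symbols [0, 1, 3] — missing [2].
The missing symbol must appear in both missing sets; intersection = [2].
Therefore the hidden value is 2.

Missing value = 2.


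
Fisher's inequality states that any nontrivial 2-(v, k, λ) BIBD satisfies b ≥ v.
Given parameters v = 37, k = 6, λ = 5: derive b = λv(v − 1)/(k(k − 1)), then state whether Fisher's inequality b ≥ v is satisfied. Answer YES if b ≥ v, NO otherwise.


r = λ(v − 1)/(k − 1) = 5·36/5 = 36.
b = vr/k = 37·36/6 = 222.
Fisher's inequality: b ≥ v ⇔ 222 ≥ 37? YES.

YES


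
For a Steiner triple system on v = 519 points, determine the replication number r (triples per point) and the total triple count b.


An STS(v) is a 2-(v, 3, 1) BIBD: block size k = 3, λ = 1.
Replication: r(k − 1) = λ(v − 1) ⇒ r·2 = 519 − 1 = 518 ⇒ r = 259.
Block count: b = v(v − 1)/6 = 519·518/6 = 268842/6 = 44807.
(Check via bk = vr: 44807·3 = 134421 = 519·259 = 134421 ✓.)

r = 259, b = 44807.


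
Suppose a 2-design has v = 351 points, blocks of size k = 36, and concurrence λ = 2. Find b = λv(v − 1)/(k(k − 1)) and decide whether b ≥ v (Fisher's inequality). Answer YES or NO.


b = λv(v − 1)/(k(k − 1)) = 2·351·350/(36·35) = 245700/1260 = 195.
Compare with v = 351: b < v, so Fisher's inequality fails.

NO


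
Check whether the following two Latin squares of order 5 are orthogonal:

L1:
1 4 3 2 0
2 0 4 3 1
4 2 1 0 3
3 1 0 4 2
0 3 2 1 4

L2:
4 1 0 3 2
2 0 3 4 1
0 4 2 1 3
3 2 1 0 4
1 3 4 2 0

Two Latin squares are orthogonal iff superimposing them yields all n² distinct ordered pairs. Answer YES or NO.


Form the n² = 25 superimposed pairs (L1[i][j], L2[i][j]), row by row (rows and columns indexed from 0):
row 0: (1,4) (4,1) (3,0) (2,3) (0,2)
row 1: (2,2) (0,0) (4,3) (3,4) (1,1)
row 2: (4,0) (2,4) (1,2) (0,1) (3,3)
row 3: (3,3) (1,2) (0,1) (4,0) (2,4)
row 4: (0,1) (3,3) (2,4) (1,2) (4,0)
Orthogonality requires all 25 pairs distinct.
But the pair (3,3) repeats: cell (2,4) has L1 = 3, L2 = 3, and cell (3,0) has L1 = 3, L2 = 3.
A repeated pair means some other pair never occurs (only 15 distinct pairs out of 25), so the squares are not orthogonal.
Conclusion: NO.

NO


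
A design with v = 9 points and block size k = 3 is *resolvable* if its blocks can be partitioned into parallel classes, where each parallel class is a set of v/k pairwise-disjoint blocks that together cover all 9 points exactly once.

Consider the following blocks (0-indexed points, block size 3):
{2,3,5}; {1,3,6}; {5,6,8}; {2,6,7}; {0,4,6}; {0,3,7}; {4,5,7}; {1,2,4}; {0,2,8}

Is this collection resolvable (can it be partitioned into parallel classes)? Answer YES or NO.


v = 9, block size k = 3, number of blocks = 9.
For resolvability, blocks must partition into parallel classes of size v/k = 3.
Total blocks must therefore be a multiple of 3: 9 = 3·3 + 0 ⇒ divisible ✓.
Consider block {2,3,5}. The only other block(s) in the collection disjoint from it are {0,4,6} — just 1 block(s). Any parallel class containing {2,3,5} would need 2 other blocks each disjoint from it, so no parallel class of size 3 can contain {2,3,5}.
Since every block must belong to some parallel class in a resolution, the collection cannot be partitioned into parallel classes.
Resolvable? NO.

NO


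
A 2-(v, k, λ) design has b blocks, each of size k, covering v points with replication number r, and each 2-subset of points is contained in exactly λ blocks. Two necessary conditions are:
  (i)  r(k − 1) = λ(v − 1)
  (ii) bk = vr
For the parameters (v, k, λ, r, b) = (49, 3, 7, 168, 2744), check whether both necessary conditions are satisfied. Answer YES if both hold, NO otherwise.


Condition (i): r(k − 1) = 168·2 = 336; λ(v − 1) = 7·48 = 336. Match? YES.
Condition (ii): bk = 2744·3 = 8232; vr = 49·168 = 8232. Match? YES.
Both conditions hold? YES.

YES


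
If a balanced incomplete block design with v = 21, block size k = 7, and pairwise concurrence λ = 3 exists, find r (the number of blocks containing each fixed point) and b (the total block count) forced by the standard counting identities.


Any 2-(v, k, λ) BIBD satisfies two necessary conditions:
  (i)  Each point sits in r blocks, and counting incidences through any fixed point gives r(k − 1) = λ(v − 1), so r = λ(v − 1)/(k − 1).
  (ii) Total incidences bk = vr, so b = vr/k.
Step 1: r = λ(v − 1)/(k − 1) = 3·(21 − 1)/(7 − 1) = 3·20/6 = 60/6 = 10.
Step 2: b = vr/k = 21·10/7 = 210/7 = 30.
Check integrality: r = 10 ∈ Z ✓, b = 30 ∈ Z ✓.
(These identities are necessary conditions: they determine r and b for any design with these parameters, but do not by themselves prove that one exists.)

r = 10, b = 30.


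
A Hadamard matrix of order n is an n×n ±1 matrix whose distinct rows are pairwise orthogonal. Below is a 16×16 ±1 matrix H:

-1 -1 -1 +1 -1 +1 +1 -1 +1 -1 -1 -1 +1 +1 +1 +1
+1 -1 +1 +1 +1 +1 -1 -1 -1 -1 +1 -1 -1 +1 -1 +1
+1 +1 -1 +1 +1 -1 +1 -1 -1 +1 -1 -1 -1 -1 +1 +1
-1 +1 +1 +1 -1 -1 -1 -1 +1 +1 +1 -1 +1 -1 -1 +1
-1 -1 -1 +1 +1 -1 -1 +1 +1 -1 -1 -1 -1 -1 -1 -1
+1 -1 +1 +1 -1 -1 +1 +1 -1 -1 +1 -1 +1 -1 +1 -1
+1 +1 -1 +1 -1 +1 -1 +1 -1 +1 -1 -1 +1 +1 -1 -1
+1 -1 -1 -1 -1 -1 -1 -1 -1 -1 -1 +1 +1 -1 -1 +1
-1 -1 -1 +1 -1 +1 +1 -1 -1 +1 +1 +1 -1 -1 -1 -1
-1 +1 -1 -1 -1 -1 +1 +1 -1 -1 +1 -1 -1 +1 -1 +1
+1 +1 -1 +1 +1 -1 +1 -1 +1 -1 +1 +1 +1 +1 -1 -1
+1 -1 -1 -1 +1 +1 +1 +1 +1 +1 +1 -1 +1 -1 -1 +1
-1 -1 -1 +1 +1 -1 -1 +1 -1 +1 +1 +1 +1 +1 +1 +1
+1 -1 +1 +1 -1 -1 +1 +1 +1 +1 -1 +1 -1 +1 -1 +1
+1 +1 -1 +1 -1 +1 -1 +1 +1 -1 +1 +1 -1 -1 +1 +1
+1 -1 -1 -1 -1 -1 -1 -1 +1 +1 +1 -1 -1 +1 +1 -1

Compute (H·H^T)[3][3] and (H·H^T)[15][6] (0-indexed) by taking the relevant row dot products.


Row 3 of H: [-1, 1, 1, 1, -1, -1, -1, -1, 1, 1, 1, -1, 1, -1, -1, 1].
Row 6 of H: [1, 1, -1, 1, -1, 1, -1, 1, -1, 1, -1, -1, 1, 1, -1, -1].
Row 15 of H: [1, -1, -1, -1, -1, -1, -1, -1, 1, 1, 1, -1, -1, 1, 1, -1].
(H·H^T)[3][3] = Σ_j H[3][j]·H[3][j] = (-1)² + (1)² + (1)² + (1)² + (-1)² + (-1)² + (-1)² + (-1)² + (1)² + (1)² + (1)² + (-1)² + (1)² + (-1)² + (-1)² + (1)² = 1 + 1 + 1 + 1 + 1 + 1 + 1 + 1 + 1 + 1 + 1 + 1 + 1 + 1 + 1 + 1 = 16.
(H·H^T)[15][6] = Σ_j H[15][j]·H[6][j] = (1)·(1) + (-1)·(1) + (-1)·(-1) + (-1)·(1) + (-1)·(-1) + (-1)·(1) + (-1)·(-1) + (-1)·(1) + (1)·(-1) + (1)·(1) + (1)·(-1) + (-1)·(-1) + (-1)·(1) + (1)·(1) + (1)·(-1) + (-1)·(-1) = 1 + -1 + 1 + -1 + 1 + -1 + 1 + -1 + -1 + 1 + -1 + 1 + -1 + 1 + -1 + 1 = 0.
So rows 15 and 6 are orthogonal; the diagonal entry equals n = 16.

(3,3) entry = 16; (15,6) entry = 0.


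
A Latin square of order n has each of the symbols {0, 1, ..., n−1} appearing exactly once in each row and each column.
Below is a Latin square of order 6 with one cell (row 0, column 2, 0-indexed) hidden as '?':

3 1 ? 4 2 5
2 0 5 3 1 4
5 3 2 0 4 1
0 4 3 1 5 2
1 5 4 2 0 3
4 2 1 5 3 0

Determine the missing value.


Row 0 contains symbols [1, 2, 3, 4, 5] — missing [0].
Column 2 contains symbols [1, 2, 3, 4, 5] — missing [0].
The missing symbol must appear in both missing sets; intersection = [0].
Therefore the hidden value is 0.

Missing value = 0.


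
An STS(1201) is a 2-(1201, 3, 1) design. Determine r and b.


An STS(v) is a 2-(v, 3, 1) BIBD: block size k = 3, λ = 1.
Replication: r(k − 1) = λ(v − 1) ⇒ r·2 = 1201 − 1 = 1200 ⇒ r = 600.
Block count: b = v(v − 1)/6 = 1201·1200/6 = 1441200/6 = 240200.

r = 600, b = 240200.
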